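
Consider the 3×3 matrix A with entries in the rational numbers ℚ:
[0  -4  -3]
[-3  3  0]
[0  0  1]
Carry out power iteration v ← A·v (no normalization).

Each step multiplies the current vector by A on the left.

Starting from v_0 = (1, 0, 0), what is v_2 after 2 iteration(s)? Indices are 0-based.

v_0 = (1, 0, 0).
v_1 = A·v_0 = (0, -3, 0).
v_2 = A·v_1 = (12, -9, 0).

v_2 = (12, -9, 0)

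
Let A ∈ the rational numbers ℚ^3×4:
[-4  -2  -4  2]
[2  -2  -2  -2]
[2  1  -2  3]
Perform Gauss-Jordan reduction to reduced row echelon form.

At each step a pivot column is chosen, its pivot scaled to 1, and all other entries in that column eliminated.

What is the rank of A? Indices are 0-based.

rank = 3

step 1: normalize row 0 (÷-4) = (1, 1/2, 1, -1/2)
  row 1: subtract 2×row0 = (0, -3, -4, -1)
  row 2: subtract 2×row0 = (0, 0, -4, 4)
step 2: normalize row 1 (÷-3) = (0, 1, 4/3, 1/3)
  row 0: subtract 1/2×row1 = (1, 0, 1/3, -2/3)
step 3: normalize row 2 (÷-4) = (0, 0, 1, -1)
  row 0: subtract 1/3×row2 = (1, 0, 0, -1/3)
  row 1: subtract 4/3×row2 = (0, 1, 0, 5/3)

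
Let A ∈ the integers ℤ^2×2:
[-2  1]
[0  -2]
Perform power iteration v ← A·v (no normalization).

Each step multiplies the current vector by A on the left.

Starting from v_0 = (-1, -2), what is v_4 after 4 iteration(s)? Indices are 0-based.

v_0 = (-1, -2).
v_1 = A·v_0 = (0, 4).
v_2 = A·v_1 = (4, -8).
v_3 = A·v_2 = (-16, 16).
v_4 = A·v_3 = (48, -32).

v_4 = (48, -32)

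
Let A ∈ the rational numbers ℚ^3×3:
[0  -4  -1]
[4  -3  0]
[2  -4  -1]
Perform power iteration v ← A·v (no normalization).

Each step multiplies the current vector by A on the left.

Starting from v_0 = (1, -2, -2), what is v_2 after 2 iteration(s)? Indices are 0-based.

v_2 = (-52, 10, -32)

v_0 = (1, -2, -2).
v_1 = A·v_0 = (10, 10, 12).
v_2 = A·v_1 = (-52, 10, -32).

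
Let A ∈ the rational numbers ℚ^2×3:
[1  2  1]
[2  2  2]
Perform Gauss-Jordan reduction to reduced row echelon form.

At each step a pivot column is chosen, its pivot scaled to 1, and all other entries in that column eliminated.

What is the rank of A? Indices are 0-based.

rank = 2

pivot(0,0)=1: scale R0 → (1, 2, 1)
  clear (1,0): R1 −= (2)R0 → (0, -2, 0)
pivot(1,1)=-2: scale R1 → (0, 1, 0)
  clear (0,1): R0 −= (2)R1 → (1, 0, 1)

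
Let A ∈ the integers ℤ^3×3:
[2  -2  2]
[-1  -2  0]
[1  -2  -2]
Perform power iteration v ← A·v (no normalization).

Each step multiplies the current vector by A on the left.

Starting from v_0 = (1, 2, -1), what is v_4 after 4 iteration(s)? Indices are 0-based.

v_4 = (-56, 68, 132)

v_0 = (1, 2, -1).
v_1 = A·v_0 = (-4, -5, -1).
v_2 = A·v_1 = (0, 14, 8).
v_3 = A·v_2 = (-12, -28, -44).
v_4 = A·v_3 = (-56, 68, 132).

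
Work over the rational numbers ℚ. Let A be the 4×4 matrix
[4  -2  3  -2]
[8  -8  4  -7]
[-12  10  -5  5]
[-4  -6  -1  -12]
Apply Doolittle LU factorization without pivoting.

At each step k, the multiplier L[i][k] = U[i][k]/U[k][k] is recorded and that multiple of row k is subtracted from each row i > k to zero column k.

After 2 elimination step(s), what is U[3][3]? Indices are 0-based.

[col 0] pivot 4
  R1 -= 2*R0 → (0, -4, -2, -3)  (L[1][0] := 2)
  R2 -= -3*R0 → (0, 4, 4, -1)  (L[2][0] := -3)
  R3 -= -1*R0 → (0, -8, 2, -14)  (L[3][0] := -1)
[col 1] pivot -4
  R2 -= -1*R1 → (0, 0, 2, -4)  (L[2][1] := -1)
  R3 -= 2*R1 → (0, 0, 6, -8)  (L[3][1] := 2)

U[3][3] = -8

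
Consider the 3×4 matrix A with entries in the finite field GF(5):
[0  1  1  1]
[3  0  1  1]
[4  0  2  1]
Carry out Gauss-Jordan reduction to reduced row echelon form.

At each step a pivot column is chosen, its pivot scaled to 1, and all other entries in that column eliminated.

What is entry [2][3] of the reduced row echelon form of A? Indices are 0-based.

M[2][3] = 2

pivot(0,0): swap R0↔R1
pivot(0,0)=3: scale R0 → (1, 0, 2, 2)
  clear (2,0): R2 −= (4)R0 → (0, 0, 4, 3)
pivot(1,1)=1: scale R1 → (0, 1, 1, 1)
pivot(2,2)=4: scale R2 → (0, 0, 1, 2)
  clear (0,2): R0 −= (2)R2 → (1, 0, 0, 3)
  clear (1,2): R1 −= (1)R2 → (0, 1, 0, 4)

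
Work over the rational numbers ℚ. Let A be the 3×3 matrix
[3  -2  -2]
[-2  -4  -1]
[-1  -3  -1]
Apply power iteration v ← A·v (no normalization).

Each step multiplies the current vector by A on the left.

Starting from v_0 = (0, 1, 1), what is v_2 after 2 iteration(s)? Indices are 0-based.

v_0 = (0, 1, 1).
v_1 = A·v_0 = (-4, -5, -4).
v_2 = A·v_1 = (6, 32, 23).

v_2 = (6, 32, 23)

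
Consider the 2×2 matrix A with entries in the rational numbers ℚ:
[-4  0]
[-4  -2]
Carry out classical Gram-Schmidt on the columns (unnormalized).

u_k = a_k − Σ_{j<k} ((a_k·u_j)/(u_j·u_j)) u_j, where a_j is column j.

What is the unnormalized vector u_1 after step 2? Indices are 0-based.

u_1 = (1, -1)

Step 1: u_0 = a_0 = (-4, -4).
Step 2: u_1 = a_1 − (1/4)·u_0 = (1, -1).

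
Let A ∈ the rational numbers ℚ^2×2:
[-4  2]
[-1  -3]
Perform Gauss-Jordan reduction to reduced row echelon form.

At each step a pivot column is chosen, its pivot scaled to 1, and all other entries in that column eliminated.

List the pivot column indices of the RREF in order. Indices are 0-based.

step 1: normalize row 0 (÷-4) = (1, -1/2)
  row 1: subtract -1×row0 = (0, -7/2)
step 2: normalize row 1 (÷-7/2) = (0, 1)
  row 0: subtract -1/2×row1 = (1, 0)

pivot columns: 0, 1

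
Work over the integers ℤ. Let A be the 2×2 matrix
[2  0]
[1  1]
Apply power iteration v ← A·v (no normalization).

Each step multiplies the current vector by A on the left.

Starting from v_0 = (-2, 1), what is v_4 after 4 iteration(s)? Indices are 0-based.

v_0 = (-2, 1).
v_1 = A·v_0 = (-4, -1).
v_2 = A·v_1 = (-8, -5).
v_3 = A·v_2 = (-16, -13).
v_4 = A·v_3 = (-32, -29).

v_4 = (-32, -29)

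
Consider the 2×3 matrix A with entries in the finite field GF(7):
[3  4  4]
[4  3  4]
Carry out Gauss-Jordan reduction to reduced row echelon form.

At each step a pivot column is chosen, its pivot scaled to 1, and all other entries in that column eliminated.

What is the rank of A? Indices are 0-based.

[1] R0 /= 3  ⇒  (1, 6, 6)
     R1 -= 4·R0  ⇒  (0, 0, 1)
column 1 empty below row 1
[2] R1 /= 1  ⇒  (0, 0, 1)
     R0 -= 6·R1  ⇒  (1, 6, 0)

rank = 2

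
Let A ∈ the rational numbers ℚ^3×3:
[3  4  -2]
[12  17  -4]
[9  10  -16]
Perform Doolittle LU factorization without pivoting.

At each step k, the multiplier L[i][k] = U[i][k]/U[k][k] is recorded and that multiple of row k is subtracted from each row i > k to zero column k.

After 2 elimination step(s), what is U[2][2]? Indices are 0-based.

k=0: U[0][0]=3
  eliminate (1,0): mult=4, new row 1: (0, 1, 4); set L[1][0]=4
  eliminate (2,0): mult=3, new row 2: (0, -2, -10); set L[2][0]=3
k=1: U[1][1]=1
  eliminate (2,1): mult=-2, new row 2: (0, 0, -2); set L[2][1]=-2

U[2][2] = -2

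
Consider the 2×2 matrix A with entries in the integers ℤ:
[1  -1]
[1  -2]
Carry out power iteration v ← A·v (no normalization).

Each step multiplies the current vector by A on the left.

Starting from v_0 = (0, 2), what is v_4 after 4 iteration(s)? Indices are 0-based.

v_0 = (0, 2).
v_1 = A·v_0 = (-2, -4).
v_2 = A·v_1 = (2, 6).
v_3 = A·v_2 = (-4, -10).
v_4 = A·v_3 = (6, 16).

v_4 = (6, 16)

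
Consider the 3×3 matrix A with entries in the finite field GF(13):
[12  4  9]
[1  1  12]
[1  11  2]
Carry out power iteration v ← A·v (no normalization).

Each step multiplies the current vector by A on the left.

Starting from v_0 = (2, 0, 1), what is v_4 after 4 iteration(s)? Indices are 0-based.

v_0 = (2, 0, 1).
v_1 = A·v_0 = (7, 1, 4).
v_2 = A·v_1 = (7, 4, 0).
v_3 = A·v_2 = (9, 11, 12).
v_4 = A·v_3 = (0, 8, 11).

v_4 = (0, 8, 11)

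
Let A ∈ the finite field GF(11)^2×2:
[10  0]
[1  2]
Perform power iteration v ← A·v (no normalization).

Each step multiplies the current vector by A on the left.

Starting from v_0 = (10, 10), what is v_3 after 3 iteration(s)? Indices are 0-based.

v_3 = (1, 0)

v_0 = (10, 10).
v_1 = A·v_0 = (1, 8).
v_2 = A·v_1 = (10, 6).
v_3 = A·v_2 = (1, 0).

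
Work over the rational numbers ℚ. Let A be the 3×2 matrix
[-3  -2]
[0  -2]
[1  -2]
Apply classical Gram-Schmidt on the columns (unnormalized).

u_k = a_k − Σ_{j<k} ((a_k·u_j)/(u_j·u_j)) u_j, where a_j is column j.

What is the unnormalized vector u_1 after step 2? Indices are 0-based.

u_1 = (-4/5, -2, -12/5)

Step 1: u_0 = a_0 = (-3, 0, 1).
Step 2: u_1 = a_1 − (2/5)·u_0 = (-4/5, -2, -12/5).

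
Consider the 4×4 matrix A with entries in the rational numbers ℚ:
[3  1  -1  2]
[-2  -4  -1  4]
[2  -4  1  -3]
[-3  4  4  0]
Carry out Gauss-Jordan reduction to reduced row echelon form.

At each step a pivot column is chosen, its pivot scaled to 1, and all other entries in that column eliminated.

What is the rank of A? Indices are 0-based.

rank = 4

step 1: normalize row 0 (÷3) = (1, 1/3, -1/3, 2/3)
  row 1: subtract -2×row0 = (0, -10/3, -5/3, 16/3)
  row 2: subtract 2×row0 = (0, -14/3, 5/3, -13/3)
  row 3: subtract -3×row0 = (0, 5, 3, 2)
step 2: normalize row 1 (÷-10/3) = (0, 1, 1/2, -8/5)
  row 0: subtract 1/3×row1 = (1, 0, -1/2, 6/5)
  row 2: subtract -14/3×row1 = (0, 0, 4, -59/5)
  row 3: subtract 5×row1 = (0, 0, 1/2, 10)
step 3: normalize row 2 (÷4) = (0, 0, 1, -59/20)
  row 0: subtract -1/2×row2 = (1, 0, 0, -11/40)
  row 1: subtract 1/2×row2 = (0, 1, 0, -1/8)
  row 3: subtract 1/2×row2 = (0, 0, 0, 459/40)
step 4: normalize row 3 (÷459/40) = (0, 0, 0, 1)
  row 0: subtract -11/40×row3 = (1, 0, 0, 0)
  row 1: subtract -1/8×row3 = (0, 1, 0, 0)
  row 2: subtract -59/20×row3 = (0, 0, 1, 0)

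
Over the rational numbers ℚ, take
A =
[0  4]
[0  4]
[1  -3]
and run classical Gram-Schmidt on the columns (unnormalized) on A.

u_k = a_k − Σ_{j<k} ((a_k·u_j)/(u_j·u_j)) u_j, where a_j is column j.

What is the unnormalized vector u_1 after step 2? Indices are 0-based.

u_1 = (4, 4, 0)

Step 1: u_0 = a_0 = (0, 0, 1).
Step 2: u_1 = a_1 − (-3)·u_0 = (4, 4, 0).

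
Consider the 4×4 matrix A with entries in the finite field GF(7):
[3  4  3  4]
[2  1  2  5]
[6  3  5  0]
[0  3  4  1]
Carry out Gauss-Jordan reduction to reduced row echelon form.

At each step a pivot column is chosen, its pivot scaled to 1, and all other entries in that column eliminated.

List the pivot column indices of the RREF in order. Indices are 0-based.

pivot columns: 0, 1, 2, 3

[1] R0 /= 3  ⇒  (1, 6, 1, 6)
     R1 -= 2·R0  ⇒  (0, 3, 0, 0)
     R2 -= 6·R0  ⇒  (0, 2, 6, 6)
[2] R1 /= 3  ⇒  (0, 1, 0, 0)
     R0 -= 6·R1  ⇒  (1, 0, 1, 6)
     R2 -= 2·R1  ⇒  (0, 0, 6, 6)
     R3 -= 3·R1  ⇒  (0, 0, 4, 1)
[3] R2 /= 6  ⇒  (0, 0, 1, 1)
     R0 -= 1·R2  ⇒  (1, 0, 0, 5)
     R3 -= 4·R2  ⇒  (0, 0, 0, 4)
[4] R3 /= 4  ⇒  (0, 0, 0, 1)
     R0 -= 5·R3  ⇒  (1, 0, 0, 0)
     R2 -= 1·R3  ⇒  (0, 0, 1, 0)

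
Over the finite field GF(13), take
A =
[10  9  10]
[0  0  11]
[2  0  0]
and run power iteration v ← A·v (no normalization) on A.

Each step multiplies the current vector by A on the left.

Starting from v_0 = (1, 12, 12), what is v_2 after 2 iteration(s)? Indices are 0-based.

v_0 = (1, 12, 12).
v_1 = A·v_0 = (4, 2, 2).
v_2 = A·v_1 = (0, 9, 8).

v_2 = (0, 9, 8)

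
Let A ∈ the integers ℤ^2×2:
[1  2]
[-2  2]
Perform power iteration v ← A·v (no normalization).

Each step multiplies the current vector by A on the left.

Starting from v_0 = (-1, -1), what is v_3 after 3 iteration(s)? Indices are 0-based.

v_3 = (9, 18)

v_0 = (-1, -1).
v_1 = A·v_0 = (-3, 0).
v_2 = A·v_1 = (-3, 6).
v_3 = A·v_2 = (9, 18).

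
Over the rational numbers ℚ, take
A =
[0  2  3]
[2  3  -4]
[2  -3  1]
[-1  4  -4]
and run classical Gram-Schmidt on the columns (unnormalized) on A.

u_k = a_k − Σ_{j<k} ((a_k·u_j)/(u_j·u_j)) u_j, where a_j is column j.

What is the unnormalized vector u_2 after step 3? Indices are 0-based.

Step 1: u_0 = a_0 = (0, 2, 2, -1).
Step 2: u_1 = a_1 − (-4/9)·u_0 = (2, 35/9, -19/9, 32/9).
Step 3: u_2 = a_2 − (-2/9)·u_0 − (-233/326)·u_1 = (722/163, -253/326, -21/326, -274/163).

u_2 = (722/163, -253/326, -21/326, -274/163)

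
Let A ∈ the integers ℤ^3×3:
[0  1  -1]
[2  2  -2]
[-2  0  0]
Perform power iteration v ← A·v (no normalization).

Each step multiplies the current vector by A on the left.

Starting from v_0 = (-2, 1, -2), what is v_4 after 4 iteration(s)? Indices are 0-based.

v_0 = (-2, 1, -2).
v_1 = A·v_0 = (3, 2, 4).
v_2 = A·v_1 = (-2, 2, -6).
v_3 = A·v_2 = (8, 12, 4).
v_4 = A·v_3 = (8, 32, -16).

v_4 = (8, 32, -16)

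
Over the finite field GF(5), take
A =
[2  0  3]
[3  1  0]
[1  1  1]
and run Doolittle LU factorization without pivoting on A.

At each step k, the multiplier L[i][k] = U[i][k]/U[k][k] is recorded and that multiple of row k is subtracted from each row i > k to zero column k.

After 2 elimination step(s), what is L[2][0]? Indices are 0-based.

k=0: U[0][0]=2
  eliminate (1,0): mult=4, new row 1: (0, 1, 3); set L[1][0]=4
  eliminate (2,0): mult=3, new row 2: (0, 1, 2); set L[2][0]=3
k=1: U[1][1]=1
  eliminate (2,1): mult=1, new row 2: (0, 0, 4); set L[2][1]=1

L[2][0] = 3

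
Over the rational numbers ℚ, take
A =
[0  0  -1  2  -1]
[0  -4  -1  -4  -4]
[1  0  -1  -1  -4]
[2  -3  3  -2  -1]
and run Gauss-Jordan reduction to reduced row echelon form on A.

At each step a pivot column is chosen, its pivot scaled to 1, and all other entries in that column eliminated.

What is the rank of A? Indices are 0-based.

rank = 4

step 1: exchange rows 0,2
step 1: normalize row 0 (÷1) = (1, 0, -1, -1, -4)
  row 3: subtract 2×row0 = (0, -3, 5, 0, 7)
step 2: normalize row 1 (÷-4) = (0, 1, 1/4, 1, 1)
  row 3: subtract -3×row1 = (0, 0, 23/4, 3, 10)
step 3: normalize row 2 (÷-1) = (0, 0, 1, -2, 1)
  row 0: subtract -1×row2 = (1, 0, 0, -3, -3)
  row 1: subtract 1/4×row2 = (0, 1, 0, 3/2, 3/4)
  row 3: subtract 23/4×row2 = (0, 0, 0, 29/2, 17/4)
step 4: normalize row 3 (÷29/2) = (0, 0, 0, 1, 17/58)
  row 0: subtract -3×row3 = (1, 0, 0, 0, -123/58)
  row 1: subtract 3/2×row3 = (0, 1, 0, 0, 9/29)
  row 2: subtract -2×row3 = (0, 0, 1, 0, 46/29)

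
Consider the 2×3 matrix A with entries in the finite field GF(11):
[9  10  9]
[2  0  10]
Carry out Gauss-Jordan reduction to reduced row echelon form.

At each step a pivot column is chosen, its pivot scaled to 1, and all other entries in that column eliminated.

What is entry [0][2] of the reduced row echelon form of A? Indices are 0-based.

[1] R0 /= 9  ⇒  (1, 6, 1)
     R1 -= 2·R0  ⇒  (0, 10, 8)
[2] R1 /= 10  ⇒  (0, 1, 3)
     R0 -= 6·R1  ⇒  (1, 0, 5)

M[0][2] = 5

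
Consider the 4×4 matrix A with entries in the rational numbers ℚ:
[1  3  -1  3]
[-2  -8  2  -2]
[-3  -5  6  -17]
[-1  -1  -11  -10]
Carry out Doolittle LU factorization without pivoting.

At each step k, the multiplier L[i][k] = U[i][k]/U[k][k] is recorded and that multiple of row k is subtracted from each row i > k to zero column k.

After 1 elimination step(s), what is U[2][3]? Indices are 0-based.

U[2][3] = -8

[col 0] pivot 1
  R1 -= -2*R0 → (0, -2, 0, 4)  (L[1][0] := -2)
  R2 -= -3*R0 → (0, 4, 3, -8)  (L[2][0] := -3)
  R3 -= -1*R0 → (0, 2, -12, -7)  (L[3][0] := -1)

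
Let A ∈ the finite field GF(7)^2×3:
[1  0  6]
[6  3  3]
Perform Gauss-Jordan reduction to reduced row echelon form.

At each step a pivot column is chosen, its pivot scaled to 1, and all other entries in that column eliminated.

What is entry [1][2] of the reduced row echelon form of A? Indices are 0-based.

M[1][2] = 3

step 1: normalize row 0 (÷1) = (1, 0, 6)
  row 1: subtract 6×row0 = (0, 3, 2)
step 2: normalize row 1 (÷3) = (0, 1, 3)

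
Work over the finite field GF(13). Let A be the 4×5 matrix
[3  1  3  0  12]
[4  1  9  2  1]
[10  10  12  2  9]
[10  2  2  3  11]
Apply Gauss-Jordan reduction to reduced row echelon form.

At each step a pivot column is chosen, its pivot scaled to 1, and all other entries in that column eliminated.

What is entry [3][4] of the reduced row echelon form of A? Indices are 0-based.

M[3][4] = 10

pivot(0,0)=3: scale R0 → (1, 9, 1, 0, 4)
  clear (1,0): R1 −= (4)R0 → (0, 4, 5, 2, 11)
  clear (2,0): R2 −= (10)R0 → (0, 11, 2, 2, 8)
  clear (3,0): R3 −= (10)R0 → (0, 3, 5, 3, 10)
pivot(1,1)=4: scale R1 → (0, 1, 11, 7, 6)
  clear (0,1): R0 −= (9)R1 → (1, 0, 6, 2, 2)
  clear (2,1): R2 −= (11)R1 → (0, 0, 11, 3, 7)
  clear (3,1): R3 −= (3)R1 → (0, 0, 11, 8, 5)
pivot(2,2)=11: scale R2 → (0, 0, 1, 5, 3)
  clear (0,2): R0 −= (6)R2 → (1, 0, 0, 11, 10)
  clear (1,2): R1 −= (11)R2 → (0, 1, 0, 4, 12)
  clear (3,2): R3 −= (11)R2 → (0, 0, 0, 5, 11)
pivot(3,3)=5: scale R3 → (0, 0, 0, 1, 10)
  clear (0,3): R0 −= (11)R3 → (1, 0, 0, 0, 4)
  clear (1,3): R1 −= (4)R3 → (0, 1, 0, 0, 11)
  clear (2,3): R2 −= (5)R3 → (0, 0, 1, 0, 5)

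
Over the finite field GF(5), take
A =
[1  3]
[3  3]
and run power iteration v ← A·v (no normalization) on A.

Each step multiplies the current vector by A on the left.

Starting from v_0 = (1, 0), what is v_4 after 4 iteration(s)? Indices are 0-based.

v_0 = (1, 0).
v_1 = A·v_0 = (1, 3).
v_2 = A·v_1 = (0, 2).
v_3 = A·v_2 = (1, 1).
v_4 = A·v_3 = (4, 1).

v_4 = (4, 1)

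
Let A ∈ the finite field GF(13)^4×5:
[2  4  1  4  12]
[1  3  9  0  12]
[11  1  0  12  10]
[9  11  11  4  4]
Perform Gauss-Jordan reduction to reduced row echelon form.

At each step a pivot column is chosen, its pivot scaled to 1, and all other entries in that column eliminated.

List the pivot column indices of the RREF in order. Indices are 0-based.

pivot columns: 0, 1, 2, 3

pivot(0,0)=2: scale R0 → (1, 2, 7, 2, 6)
  clear (1,0): R1 −= (1)R0 → (0, 1, 2, 11, 6)
  clear (2,0): R2 −= (11)R0 → (0, 5, 1, 3, 9)
  clear (3,0): R3 −= (9)R0 → (0, 6, 0, 12, 2)
pivot(1,1)=1: scale R1 → (0, 1, 2, 11, 6)
  clear (0,1): R0 −= (2)R1 → (1, 0, 3, 6, 7)
  clear (2,1): R2 −= (5)R1 → (0, 0, 4, 0, 5)
  clear (3,1): R3 −= (6)R1 → (0, 0, 1, 11, 5)
pivot(2,2)=4: scale R2 → (0, 0, 1, 0, 11)
  clear (0,2): R0 −= (3)R2 → (1, 0, 0, 6, 0)
  clear (1,2): R1 −= (2)R2 → (0, 1, 0, 11, 10)
  clear (3,2): R3 −= (1)R2 → (0, 0, 0, 11, 7)
pivot(3,3)=11: scale R3 → (0, 0, 0, 1, 3)
  clear (0,3): R0 −= (6)R3 → (1, 0, 0, 0, 8)
  clear (1,3): R1 −= (11)R3 → (0, 1, 0, 0, 3)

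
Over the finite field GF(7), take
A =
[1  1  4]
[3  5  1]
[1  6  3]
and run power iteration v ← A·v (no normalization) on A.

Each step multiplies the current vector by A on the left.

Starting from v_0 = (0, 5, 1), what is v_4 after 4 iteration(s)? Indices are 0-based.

v_0 = (0, 5, 1).
v_1 = A·v_0 = (2, 5, 5).
v_2 = A·v_1 = (6, 1, 5).
v_3 = A·v_2 = (6, 0, 6).
v_4 = A·v_3 = (2, 3, 3).

v_4 = (2, 3, 3)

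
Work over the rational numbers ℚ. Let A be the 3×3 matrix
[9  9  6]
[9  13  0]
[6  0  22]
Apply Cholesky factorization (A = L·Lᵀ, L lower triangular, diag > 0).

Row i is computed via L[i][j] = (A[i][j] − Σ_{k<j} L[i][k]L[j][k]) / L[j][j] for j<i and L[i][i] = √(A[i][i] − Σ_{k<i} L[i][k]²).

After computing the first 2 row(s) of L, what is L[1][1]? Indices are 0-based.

L[1][1] = 2

Step 1: L[0][0] = √(9) = 3.
  L[1][0] = (9) / L[0][0] = 3.
Step 2: L[1][1] = √(4) = 2.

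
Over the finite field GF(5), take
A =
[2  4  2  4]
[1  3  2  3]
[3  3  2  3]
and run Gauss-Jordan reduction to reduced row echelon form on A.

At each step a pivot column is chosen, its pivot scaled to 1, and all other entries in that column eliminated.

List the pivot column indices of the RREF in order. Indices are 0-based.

pivot columns: 0, 1, 2

step 1: normalize row 0 (÷2) = (1, 2, 1, 2)
  row 1: subtract 1×row0 = (0, 1, 1, 1)
  row 2: subtract 3×row0 = (0, 2, 4, 2)
step 2: normalize row 1 (÷1) = (0, 1, 1, 1)
  row 0: subtract 2×row1 = (1, 0, 4, 0)
  row 2: subtract 2×row1 = (0, 0, 2, 0)
step 3: normalize row 2 (÷2) = (0, 0, 1, 0)
  row 0: subtract 4×row2 = (1, 0, 0, 0)
  row 1: subtract 1×row2 = (0, 1, 0, 1)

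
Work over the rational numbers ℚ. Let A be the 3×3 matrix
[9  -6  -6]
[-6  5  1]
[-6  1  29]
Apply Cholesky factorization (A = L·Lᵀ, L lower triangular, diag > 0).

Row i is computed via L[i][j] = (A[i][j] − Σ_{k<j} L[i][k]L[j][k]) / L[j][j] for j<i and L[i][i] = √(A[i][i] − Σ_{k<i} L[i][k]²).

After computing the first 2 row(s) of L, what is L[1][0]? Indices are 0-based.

Step 1: L[0][0] = √(9) = 3.
  L[1][0] = (-6) / L[0][0] = -2.
Step 2: L[1][1] = √(1) = 1.

L[1][0] = -2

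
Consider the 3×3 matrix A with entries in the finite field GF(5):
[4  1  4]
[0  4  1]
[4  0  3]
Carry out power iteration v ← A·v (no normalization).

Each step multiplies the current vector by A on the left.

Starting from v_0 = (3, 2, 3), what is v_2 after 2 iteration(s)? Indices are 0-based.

v_0 = (3, 2, 3).
v_1 = A·v_0 = (1, 1, 1).
v_2 = A·v_1 = (4, 0, 2).

v_2 = (4, 0, 2)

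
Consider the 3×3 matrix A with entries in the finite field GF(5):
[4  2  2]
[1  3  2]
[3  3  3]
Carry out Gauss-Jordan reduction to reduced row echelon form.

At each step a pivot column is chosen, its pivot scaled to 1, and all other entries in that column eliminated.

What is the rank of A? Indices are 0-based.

pivot(0,0)=4: scale R0 → (1, 3, 3)
  clear (1,0): R1 −= (1)R0 → (0, 0, 4)
  clear (2,0): R2 −= (3)R0 → (0, 4, 4)
pivot(1,1): swap R1↔R2
pivot(1,1)=4: scale R1 → (0, 1, 1)
  clear (0,1): R0 −= (3)R1 → (1, 0, 0)
pivot(2,2)=4: scale R2 → (0, 0, 1)
  clear (1,2): R1 −= (1)R2 → (0, 1, 0)

rank = 3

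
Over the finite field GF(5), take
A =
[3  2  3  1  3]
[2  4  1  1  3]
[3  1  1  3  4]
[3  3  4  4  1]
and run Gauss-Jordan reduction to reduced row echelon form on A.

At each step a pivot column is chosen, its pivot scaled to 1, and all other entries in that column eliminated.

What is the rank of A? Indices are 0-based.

rank = 4

[1] R0 /= 3  ⇒  (1, 4, 1, 2, 1)
     R1 -= 2·R0  ⇒  (0, 1, 4, 2, 1)
     R2 -= 3·R0  ⇒  (0, 4, 3, 2, 1)
     R3 -= 3·R0  ⇒  (0, 1, 1, 3, 3)
[2] R1 /= 1  ⇒  (0, 1, 4, 2, 1)
     R0 -= 4·R1  ⇒  (1, 0, 0, 4, 2)
     R2 -= 4·R1  ⇒  (0, 0, 2, 4, 2)
     R3 -= 1·R1  ⇒  (0, 0, 2, 1, 2)
[3] R2 /= 2  ⇒  (0, 0, 1, 2, 1)
     R1 -= 4·R2  ⇒  (0, 1, 0, 4, 2)
     R3 -= 2·R2  ⇒  (0, 0, 0, 2, 0)
[4] R3 /= 2  ⇒  (0, 0, 0, 1, 0)
     R0 -= 4·R3  ⇒  (1, 0, 0, 0, 2)
     R1 -= 4·R3  ⇒  (0, 1, 0, 0, 2)
     R2 -= 2·R3  ⇒  (0, 0, 1, 0, 1)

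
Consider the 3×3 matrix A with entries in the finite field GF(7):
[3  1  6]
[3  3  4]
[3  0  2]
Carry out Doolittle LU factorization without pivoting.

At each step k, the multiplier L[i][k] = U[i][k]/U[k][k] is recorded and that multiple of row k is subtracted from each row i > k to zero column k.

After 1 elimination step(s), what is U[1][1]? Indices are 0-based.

U[1][1] = 2

[col 0] pivot 3
  R1 -= 1*R0 → (0, 2, 5)  (L[1][0] := 1)
  R2 -= 1*R0 → (0, 6, 3)  (L[2][0] := 1)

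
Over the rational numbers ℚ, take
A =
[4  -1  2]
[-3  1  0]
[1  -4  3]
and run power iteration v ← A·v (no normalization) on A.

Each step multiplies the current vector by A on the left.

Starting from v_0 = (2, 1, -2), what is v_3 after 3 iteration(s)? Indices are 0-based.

v_0 = (2, 1, -2).
v_1 = A·v_0 = (3, -5, -8).
v_2 = A·v_1 = (1, -14, -1).
v_3 = A·v_2 = (16, -17, 54).

v_3 = (16, -17, 54)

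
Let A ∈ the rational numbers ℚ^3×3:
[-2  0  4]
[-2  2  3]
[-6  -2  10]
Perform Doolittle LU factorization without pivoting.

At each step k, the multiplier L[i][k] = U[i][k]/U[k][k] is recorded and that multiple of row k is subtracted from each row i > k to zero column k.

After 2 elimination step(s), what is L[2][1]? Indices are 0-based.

[col 0] pivot -2
  R1 -= 1*R0 → (0, 2, -1)  (L[1][0] := 1)
  R2 -= 3*R0 → (0, -2, -2)  (L[2][0] := 3)
[col 1] pivot 2
  R2 -= -1*R1 → (0, 0, -3)  (L[2][1] := -1)

L[2][1] = -1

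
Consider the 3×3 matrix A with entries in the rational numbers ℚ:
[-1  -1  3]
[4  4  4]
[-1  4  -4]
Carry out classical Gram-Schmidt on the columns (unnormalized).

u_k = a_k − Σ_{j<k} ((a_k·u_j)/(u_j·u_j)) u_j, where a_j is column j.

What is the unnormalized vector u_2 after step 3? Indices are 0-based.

Step 1: u_0 = a_0 = (-1, 4, -1).
Step 2: u_1 = a_1 − (13/18)·u_0 = (-5/18, 10/9, 85/18).
Step 3: u_2 = a_2 − (17/18)·u_0 − (-11/17)·u_1 = (64/17, 16/17, 0).

u_2 = (64/17, 16/17, 0)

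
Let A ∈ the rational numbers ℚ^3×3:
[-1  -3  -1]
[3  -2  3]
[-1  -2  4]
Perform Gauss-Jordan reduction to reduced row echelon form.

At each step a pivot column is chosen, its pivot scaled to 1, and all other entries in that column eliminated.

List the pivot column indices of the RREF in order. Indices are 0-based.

step 1: normalize row 0 (÷-1) = (1, 3, 1)
  row 1: subtract 3×row0 = (0, -11, 0)
  row 2: subtract -1×row0 = (0, 1, 5)
step 2: normalize row 1 (÷-11) = (0, 1, 0)
  row 0: subtract 3×row1 = (1, 0, 1)
  row 2: subtract 1×row1 = (0, 0, 5)
step 3: normalize row 2 (÷5) = (0, 0, 1)
  row 0: subtract 1×row2 = (1, 0, 0)

pivot columns: 0, 1, 2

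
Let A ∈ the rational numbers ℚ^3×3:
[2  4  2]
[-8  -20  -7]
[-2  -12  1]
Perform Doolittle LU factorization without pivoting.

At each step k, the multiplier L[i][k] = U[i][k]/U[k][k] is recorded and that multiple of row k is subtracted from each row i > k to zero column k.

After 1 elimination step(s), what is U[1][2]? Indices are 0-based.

[col 0] pivot 2
  R1 -= -4*R0 → (0, -4, 1)  (L[1][0] := -4)
  R2 -= -1*R0 → (0, -8, 3)  (L[2][0] := -1)

U[1][2] = 1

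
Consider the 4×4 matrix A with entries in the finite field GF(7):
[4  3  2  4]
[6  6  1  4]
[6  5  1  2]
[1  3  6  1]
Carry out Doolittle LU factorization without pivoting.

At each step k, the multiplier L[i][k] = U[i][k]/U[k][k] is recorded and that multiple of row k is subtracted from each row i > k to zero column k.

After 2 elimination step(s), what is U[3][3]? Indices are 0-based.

k=0: U[0][0]=4
  eliminate (1,0): mult=5, new row 1: (0, 5, 5, 5); set L[1][0]=5
  eliminate (2,0): mult=5, new row 2: (0, 4, 5, 3); set L[2][0]=5
  eliminate (3,0): mult=2, new row 3: (0, 4, 2, 0); set L[3][0]=2
k=1: U[1][1]=5
  eliminate (2,1): mult=5, new row 2: (0, 0, 1, 6); set L[2][1]=5
  eliminate (3,1): mult=5, new row 3: (0, 0, 5, 3); set L[3][1]=5

U[3][3] = 3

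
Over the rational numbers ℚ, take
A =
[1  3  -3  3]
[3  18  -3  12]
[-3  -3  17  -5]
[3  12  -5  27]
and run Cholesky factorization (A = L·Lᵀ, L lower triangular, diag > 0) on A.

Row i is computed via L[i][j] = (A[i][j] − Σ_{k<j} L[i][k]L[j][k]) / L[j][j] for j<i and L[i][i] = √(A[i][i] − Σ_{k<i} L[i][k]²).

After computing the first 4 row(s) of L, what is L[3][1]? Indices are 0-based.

L[3][1] = 1

Step 1: L[0][0] = √(1) = 1.
  L[1][0] = (3) / L[0][0] = 3.
Step 2: L[1][1] = √(9) = 3.
  L[2][0] = (-3) / L[0][0] = -3.
  L[2][1] = (6) / L[1][1] = 2.
Step 3: L[2][2] = √(4) = 2.
  L[3][0] = (3) / L[0][0] = 3.
  L[3][1] = (3) / L[1][1] = 1.
  L[3][2] = (2) / L[2][2] = 1.
Step 4: L[3][3] = √(16) = 4.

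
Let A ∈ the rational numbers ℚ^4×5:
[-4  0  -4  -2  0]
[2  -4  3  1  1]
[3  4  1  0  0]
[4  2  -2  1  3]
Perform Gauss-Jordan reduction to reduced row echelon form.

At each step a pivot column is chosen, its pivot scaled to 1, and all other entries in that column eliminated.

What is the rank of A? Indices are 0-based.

rank = 4

pivot(0,0)=-4: scale R0 → (1, 0, 1, 1/2, 0)
  clear (1,0): R1 −= (2)R0 → (0, -4, 1, 0, 1)
  clear (2,0): R2 −= (3)R0 → (0, 4, -2, -3/2, 0)
  clear (3,0): R3 −= (4)R0 → (0, 2, -6, -1, 3)
pivot(1,1)=-4: scale R1 → (0, 1, -1/4, 0, -1/4)
  clear (2,1): R2 −= (4)R1 → (0, 0, -1, -3/2, 1)
  clear (3,1): R3 −= (2)R1 → (0, 0, -11/2, -1, 7/2)
pivot(2,2)=-1: scale R2 → (0, 0, 1, 3/2, -1)
  clear (0,2): R0 −= (1)R2 → (1, 0, 0, -1, 1)
  clear (1,2): R1 −= (-1/4)R2 → (0, 1, 0, 3/8, -1/2)
  clear (3,2): R3 −= (-11/2)R2 → (0, 0, 0, 29/4, -2)
pivot(3,3)=29/4: scale R3 → (0, 0, 0, 1, -8/29)
  clear (0,3): R0 −= (-1)R3 → (1, 0, 0, 0, 21/29)
  clear (1,3): R1 −= (3/8)R3 → (0, 1, 0, 0, -23/58)
  clear (2,3): R2 −= (3/2)R3 → (0, 0, 1, 0, -17/29)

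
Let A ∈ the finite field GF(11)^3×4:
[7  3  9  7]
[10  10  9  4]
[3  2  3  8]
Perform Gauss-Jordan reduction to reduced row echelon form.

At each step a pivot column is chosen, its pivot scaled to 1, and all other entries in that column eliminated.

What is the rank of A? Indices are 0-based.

rank = 3

[1] R0 /= 7  ⇒  (1, 2, 6, 1)
     R1 -= 10·R0  ⇒  (0, 1, 4, 5)
     R2 -= 3·R0  ⇒  (0, 7, 7, 5)
[2] R1 /= 1  ⇒  (0, 1, 4, 5)
     R0 -= 2·R1  ⇒  (1, 0, 9, 2)
     R2 -= 7·R1  ⇒  (0, 0, 1, 3)
[3] R2 /= 1  ⇒  (0, 0, 1, 3)
     R0 -= 9·R2  ⇒  (1, 0, 0, 8)
     R1 -= 4·R2  ⇒  (0, 1, 0, 4)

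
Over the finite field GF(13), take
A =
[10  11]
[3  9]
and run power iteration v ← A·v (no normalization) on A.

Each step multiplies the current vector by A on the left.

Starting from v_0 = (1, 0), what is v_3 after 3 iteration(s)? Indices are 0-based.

v_0 = (1, 0).
v_1 = A·v_0 = (10, 3).
v_2 = A·v_1 = (3, 5).
v_3 = A·v_2 = (7, 2).

v_3 = (7, 2)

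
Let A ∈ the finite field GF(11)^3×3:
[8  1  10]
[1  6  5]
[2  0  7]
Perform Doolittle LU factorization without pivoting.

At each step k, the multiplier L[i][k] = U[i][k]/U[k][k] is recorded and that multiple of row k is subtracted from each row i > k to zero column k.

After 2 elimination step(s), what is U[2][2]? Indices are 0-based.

U[2][2] = 7

Step 1: pivot at (0,0) is 8.
  row1 ← row1 − (7)·row0  ⇒  L[1][0]=7, U row1=(0, 10, 1)
  row2 ← row2 − (3)·row0  ⇒  L[2][0]=3, U row2=(0, 8, 10)
Step 2: pivot at (1,1) is 10.
  row2 ← row2 − (3)·row1  ⇒  L[2][1]=3, U row2=(0, 0, 7)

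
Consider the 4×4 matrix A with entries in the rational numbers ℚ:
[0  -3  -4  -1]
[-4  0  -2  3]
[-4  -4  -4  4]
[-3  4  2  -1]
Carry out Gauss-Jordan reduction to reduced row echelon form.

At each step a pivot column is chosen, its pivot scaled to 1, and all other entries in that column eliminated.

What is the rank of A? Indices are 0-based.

rank = 4

pivot(0,0): swap R0↔R1
pivot(0,0)=-4: scale R0 → (1, 0, 1/2, -3/4)
  clear (2,0): R2 −= (-4)R0 → (0, -4, -2, 1)
  clear (3,0): R3 −= (-3)R0 → (0, 4, 7/2, -13/4)
pivot(1,1)=-3: scale R1 → (0, 1, 4/3, 1/3)
  clear (2,1): R2 −= (-4)R1 → (0, 0, 10/3, 7/3)
  clear (3,1): R3 −= (4)R1 → (0, 0, -11/6, -55/12)
pivot(2,2)=10/3: scale R2 → (0, 0, 1, 7/10)
  clear (0,2): R0 −= (1/2)R2 → (1, 0, 0, -11/10)
  clear (1,2): R1 −= (4/3)R2 → (0, 1, 0, -3/5)
  clear (3,2): R3 −= (-11/6)R2 → (0, 0, 0, -33/10)
pivot(3,3)=-33/10: scale R3 → (0, 0, 0, 1)
  clear (0,3): R0 −= (-11/10)R3 → (1, 0, 0, 0)
  clear (1,3): R1 −= (-3/5)R3 → (0, 1, 0, 0)
  clear (2,3): R2 −= (7/10)R3 → (0, 0, 1, 0)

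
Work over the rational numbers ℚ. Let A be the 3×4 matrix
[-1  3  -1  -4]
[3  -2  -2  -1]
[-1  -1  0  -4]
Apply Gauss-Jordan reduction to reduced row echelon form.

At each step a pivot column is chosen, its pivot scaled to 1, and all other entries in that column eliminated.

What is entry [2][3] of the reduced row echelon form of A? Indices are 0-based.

M[2][3] = 4

step 1: normalize row 0 (÷-1) = (1, -3, 1, 4)
  row 1: subtract 3×row0 = (0, 7, -5, -13)
  row 2: subtract -1×row0 = (0, -4, 1, 0)
step 2: normalize row 1 (÷7) = (0, 1, -5/7, -13/7)
  row 0: subtract -3×row1 = (1, 0, -8/7, -11/7)
  row 2: subtract -4×row1 = (0, 0, -13/7, -52/7)
step 3: normalize row 2 (÷-13/7) = (0, 0, 1, 4)
  row 0: subtract -8/7×row2 = (1, 0, 0, 3)
  row 1: subtract -5/7×row2 = (0, 1, 0, 1)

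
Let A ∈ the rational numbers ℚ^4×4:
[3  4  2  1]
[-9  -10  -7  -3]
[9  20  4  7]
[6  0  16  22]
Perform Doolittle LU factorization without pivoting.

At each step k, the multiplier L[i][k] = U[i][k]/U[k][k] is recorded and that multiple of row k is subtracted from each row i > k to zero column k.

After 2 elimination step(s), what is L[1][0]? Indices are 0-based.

L[1][0] = -3

[col 0] pivot 3
  R1 -= -3*R0 → (0, 2, -1, 0)  (L[1][0] := -3)
  R2 -= 3*R0 → (0, 8, -2, 4)  (L[2][0] := 3)
  R3 -= 2*R0 → (0, -8, 12, 20)  (L[3][0] := 2)
[col 1] pivot 2
  R2 -= 4*R1 → (0, 0, 2, 4)  (L[2][1] := 4)
  R3 -= -4*R1 → (0, 0, 8, 20)  (L[3][1] := -4)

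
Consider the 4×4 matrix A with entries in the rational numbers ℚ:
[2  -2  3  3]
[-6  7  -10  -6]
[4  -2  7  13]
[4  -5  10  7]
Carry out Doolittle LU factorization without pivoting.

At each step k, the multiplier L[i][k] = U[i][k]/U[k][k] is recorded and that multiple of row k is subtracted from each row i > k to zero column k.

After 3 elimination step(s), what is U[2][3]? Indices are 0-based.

U[2][3] = 1

k=0: U[0][0]=2
  eliminate (1,0): mult=-3, new row 1: (0, 1, -1, 3); set L[1][0]=-3
  eliminate (2,0): mult=2, new row 2: (0, 2, 1, 7); set L[2][0]=2
  eliminate (3,0): mult=2, new row 3: (0, -1, 4, 1); set L[3][0]=2
k=1: U[1][1]=1
  eliminate (2,1): mult=2, new row 2: (0, 0, 3, 1); set L[2][1]=2
  eliminate (3,1): mult=-1, new row 3: (0, 0, 3, 4); set L[3][1]=-1
k=2: U[2][2]=3
  eliminate (3,2): mult=1, new row 3: (0, 0, 0, 3); set L[3][2]=1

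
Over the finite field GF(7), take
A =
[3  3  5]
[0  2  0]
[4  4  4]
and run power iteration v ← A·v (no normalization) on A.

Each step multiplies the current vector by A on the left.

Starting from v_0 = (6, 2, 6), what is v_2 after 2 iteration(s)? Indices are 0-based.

v_0 = (6, 2, 6).
v_1 = A·v_0 = (5, 4, 0).
v_2 = A·v_1 = (6, 1, 1).

v_2 = (6, 1, 1)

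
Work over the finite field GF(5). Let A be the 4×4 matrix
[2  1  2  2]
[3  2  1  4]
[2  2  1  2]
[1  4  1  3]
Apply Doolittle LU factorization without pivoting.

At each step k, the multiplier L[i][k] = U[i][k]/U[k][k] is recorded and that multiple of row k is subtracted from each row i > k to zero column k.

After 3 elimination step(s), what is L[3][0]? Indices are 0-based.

L[3][0] = 3

Step 1: pivot at (0,0) is 2.
  row1 ← row1 − (4)·row0  ⇒  L[1][0]=4, U row1=(0, 3, 3, 1)
  row2 ← row2 − (1)·row0  ⇒  L[2][0]=1, U row2=(0, 1, 4, 0)
  row3 ← row3 − (3)·row0  ⇒  L[3][0]=3, U row3=(0, 1, 0, 2)
Step 2: pivot at (1,1) is 3.
  row2 ← row2 − (2)·row1  ⇒  L[2][1]=2, U row2=(0, 0, 3, 3)
  row3 ← row3 − (2)·row1  ⇒  L[3][1]=2, U row3=(0, 0, 4, 0)
Step 3: pivot at (2,2) is 3.
  row3 ← row3 − (3)·row2  ⇒  L[3][2]=3, U row3=(0, 0, 0, 1)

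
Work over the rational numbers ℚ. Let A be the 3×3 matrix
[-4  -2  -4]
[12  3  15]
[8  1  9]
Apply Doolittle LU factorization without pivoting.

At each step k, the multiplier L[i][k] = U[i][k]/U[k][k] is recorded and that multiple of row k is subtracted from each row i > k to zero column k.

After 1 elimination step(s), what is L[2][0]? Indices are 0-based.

Step 1: pivot at (0,0) is -4.
  row1 ← row1 − (-3)·row0  ⇒  L[1][0]=-3, U row1=(0, -3, 3)
  row2 ← row2 − (-2)·row0  ⇒  L[2][0]=-2, U row2=(0, -3, 1)

L[2][0] = -2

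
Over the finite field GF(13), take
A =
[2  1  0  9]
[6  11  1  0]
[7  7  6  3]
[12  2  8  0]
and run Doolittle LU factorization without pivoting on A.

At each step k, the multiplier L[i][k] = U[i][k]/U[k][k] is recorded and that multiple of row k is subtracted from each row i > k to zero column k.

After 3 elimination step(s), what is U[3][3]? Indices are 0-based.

U[3][3] = 10

[col 0] pivot 2
  R1 -= 3*R0 → (0, 8, 1, 12)  (L[1][0] := 3)
  R2 -= 10*R0 → (0, 10, 6, 4)  (L[2][0] := 10)
  R3 -= 6*R0 → (0, 9, 8, 11)  (L[3][0] := 6)
[col 1] pivot 8
  R2 -= 11*R1 → (0, 0, 8, 2)  (L[2][1] := 11)
  R3 -= 6*R1 → (0, 0, 2, 4)  (L[3][1] := 6)
[col 2] pivot 8
  R3 -= 10*R2 → (0, 0, 0, 10)  (L[3][2] := 10)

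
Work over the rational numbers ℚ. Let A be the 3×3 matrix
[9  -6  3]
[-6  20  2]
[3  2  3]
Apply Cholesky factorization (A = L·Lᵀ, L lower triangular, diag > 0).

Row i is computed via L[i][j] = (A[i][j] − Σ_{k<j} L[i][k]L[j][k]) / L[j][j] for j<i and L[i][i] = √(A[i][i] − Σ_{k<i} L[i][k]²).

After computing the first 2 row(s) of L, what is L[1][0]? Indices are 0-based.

Step 1: L[0][0] = √(9) = 3.
  L[1][0] = (-6) / L[0][0] = -2.
Step 2: L[1][1] = √(16) = 4.

L[1][0] = -2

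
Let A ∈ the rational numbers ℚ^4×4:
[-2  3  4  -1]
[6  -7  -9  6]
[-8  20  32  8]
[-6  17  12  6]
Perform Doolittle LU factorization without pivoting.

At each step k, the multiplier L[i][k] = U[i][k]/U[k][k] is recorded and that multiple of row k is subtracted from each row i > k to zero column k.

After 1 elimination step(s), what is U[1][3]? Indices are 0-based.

k=0: U[0][0]=-2
  eliminate (1,0): mult=-3, new row 1: (0, 2, 3, 3); set L[1][0]=-3
  eliminate (2,0): mult=4, new row 2: (0, 8, 16, 12); set L[2][0]=4
  eliminate (3,0): mult=3, new row 3: (0, 8, 0, 9); set L[3][0]=3

U[1][3] = 3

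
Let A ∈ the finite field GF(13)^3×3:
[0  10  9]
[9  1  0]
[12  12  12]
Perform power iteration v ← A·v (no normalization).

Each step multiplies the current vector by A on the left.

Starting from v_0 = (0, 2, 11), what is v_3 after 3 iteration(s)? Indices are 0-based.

v_0 = (0, 2, 11).
v_1 = A·v_0 = (2, 2, 0).
v_2 = A·v_1 = (7, 7, 9).
v_3 = A·v_2 = (8, 5, 3).

v_3 = (8, 5, 3)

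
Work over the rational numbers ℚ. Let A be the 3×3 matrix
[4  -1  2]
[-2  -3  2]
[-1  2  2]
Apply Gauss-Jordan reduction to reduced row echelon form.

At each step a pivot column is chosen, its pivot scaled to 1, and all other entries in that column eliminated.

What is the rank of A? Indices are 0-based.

step 1: normalize row 0 (÷4) = (1, -1/4, 1/2)
  row 1: subtract -2×row0 = (0, -7/2, 3)
  row 2: subtract -1×row0 = (0, 7/4, 5/2)
step 2: normalize row 1 (÷-7/2) = (0, 1, -6/7)
  row 0: subtract -1/4×row1 = (1, 0, 2/7)
  row 2: subtract 7/4×row1 = (0, 0, 4)
step 3: normalize row 2 (÷4) = (0, 0, 1)
  row 0: subtract 2/7×row2 = (1, 0, 0)
  row 1: subtract -6/7×row2 = (0, 1, 0)

rank = 3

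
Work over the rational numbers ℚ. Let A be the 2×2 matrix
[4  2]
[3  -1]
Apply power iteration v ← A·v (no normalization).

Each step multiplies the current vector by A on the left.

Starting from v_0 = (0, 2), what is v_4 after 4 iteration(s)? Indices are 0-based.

v_0 = (0, 2).
v_1 = A·v_0 = (4, -2).
v_2 = A·v_1 = (12, 14).
v_3 = A·v_2 = (76, 22).
v_4 = A·v_3 = (348, 206).

v_4 = (348, 206)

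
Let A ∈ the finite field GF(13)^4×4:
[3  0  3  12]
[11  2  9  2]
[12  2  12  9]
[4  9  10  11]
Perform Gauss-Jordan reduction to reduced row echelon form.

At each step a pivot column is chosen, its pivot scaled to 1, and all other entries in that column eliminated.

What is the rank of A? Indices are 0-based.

step 1: normalize row 0 (÷3) = (1, 0, 1, 4)
  row 1: subtract 11×row0 = (0, 2, 11, 10)
  row 2: subtract 12×row0 = (0, 2, 0, 0)
  row 3: subtract 4×row0 = (0, 9, 6, 8)
step 2: normalize row 1 (÷2) = (0, 1, 12, 5)
  row 2: subtract 2×row1 = (0, 0, 2, 3)
  row 3: subtract 9×row1 = (0, 0, 2, 2)
step 3: normalize row 2 (÷2) = (0, 0, 1, 8)
  row 0: subtract 1×row2 = (1, 0, 0, 9)
  row 1: subtract 12×row2 = (0, 1, 0, 0)
  row 3: subtract 2×row2 = (0, 0, 0, 12)
step 4: normalize row 3 (÷12) = (0, 0, 0, 1)
  row 0: subtract 9×row3 = (1, 0, 0, 0)
  row 2: subtract 8×row3 = (0, 0, 1, 0)

rank = 4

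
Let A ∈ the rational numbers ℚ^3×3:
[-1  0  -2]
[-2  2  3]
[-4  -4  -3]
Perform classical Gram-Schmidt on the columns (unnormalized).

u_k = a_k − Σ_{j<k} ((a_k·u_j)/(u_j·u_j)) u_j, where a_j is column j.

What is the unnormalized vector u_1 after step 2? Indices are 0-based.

Step 1: u_0 = a_0 = (-1, -2, -4).
Step 2: u_1 = a_1 − (4/7)·u_0 = (4/7, 22/7, -12/7).

u_1 = (4/7, 22/7, -12/7)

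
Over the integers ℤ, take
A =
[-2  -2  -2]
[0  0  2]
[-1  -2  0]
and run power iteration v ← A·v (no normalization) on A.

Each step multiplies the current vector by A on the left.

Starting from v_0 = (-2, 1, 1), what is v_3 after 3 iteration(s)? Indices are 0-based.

v_0 = (-2, 1, 1).
v_1 = A·v_0 = (0, 2, 0).
v_2 = A·v_1 = (-4, 0, -4).
v_3 = A·v_2 = (16, -8, 4).

v_3 = (16, -8, 4)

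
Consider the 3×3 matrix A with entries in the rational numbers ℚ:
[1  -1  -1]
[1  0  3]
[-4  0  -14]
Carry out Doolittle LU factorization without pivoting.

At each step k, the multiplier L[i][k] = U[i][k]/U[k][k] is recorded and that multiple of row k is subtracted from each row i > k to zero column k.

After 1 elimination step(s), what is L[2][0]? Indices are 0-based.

L[2][0] = -4

Step 1: pivot at (0,0) is 1.
  row1 ← row1 − (1)·row0  ⇒  L[1][0]=1, U row1=(0, 1, 4)
  row2 ← row2 − (-4)·row0  ⇒  L[2][0]=-4, U row2=(0, -4, -18)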